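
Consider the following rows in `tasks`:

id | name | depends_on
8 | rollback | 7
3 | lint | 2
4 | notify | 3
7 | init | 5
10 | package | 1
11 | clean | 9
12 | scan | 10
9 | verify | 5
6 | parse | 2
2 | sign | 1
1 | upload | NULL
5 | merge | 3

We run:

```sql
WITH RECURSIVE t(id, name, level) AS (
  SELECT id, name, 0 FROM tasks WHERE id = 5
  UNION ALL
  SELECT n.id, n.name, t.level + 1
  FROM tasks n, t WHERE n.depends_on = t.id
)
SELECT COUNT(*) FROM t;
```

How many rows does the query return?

Base: id=5 (merge) at level 0.
Iteration 1: rows with depends_on in {5} -> init (id 7, level 1), verify (id 9, level 1).
Iteration 2: rows with depends_on in {7,9} -> rollback (id 8, level 2), clean (id 11, level 2).
Iteration 3: no rows with depends_on in {8,11}; recursion stops.
Total rows emitted: 5.

5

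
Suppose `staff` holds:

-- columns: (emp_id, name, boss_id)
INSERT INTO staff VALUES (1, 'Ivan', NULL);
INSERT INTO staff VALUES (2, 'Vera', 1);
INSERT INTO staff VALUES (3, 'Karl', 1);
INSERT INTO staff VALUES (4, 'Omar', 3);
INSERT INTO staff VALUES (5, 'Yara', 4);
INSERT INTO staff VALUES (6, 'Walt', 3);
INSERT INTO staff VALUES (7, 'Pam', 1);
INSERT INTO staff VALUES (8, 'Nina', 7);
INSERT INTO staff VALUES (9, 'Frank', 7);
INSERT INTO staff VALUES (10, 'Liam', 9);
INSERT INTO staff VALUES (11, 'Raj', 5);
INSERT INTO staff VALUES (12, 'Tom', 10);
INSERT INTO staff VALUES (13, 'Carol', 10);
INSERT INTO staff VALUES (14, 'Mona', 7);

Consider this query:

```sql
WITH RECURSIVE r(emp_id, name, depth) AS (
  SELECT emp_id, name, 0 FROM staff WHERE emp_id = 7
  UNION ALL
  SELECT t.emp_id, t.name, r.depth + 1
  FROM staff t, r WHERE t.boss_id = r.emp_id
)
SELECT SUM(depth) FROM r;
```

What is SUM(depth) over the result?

11

Base: emp_id=7 (Pam) at depth 0.
Iteration 1: rows with boss_id in {7} -> Nina (id 8, depth 1), Frank (id 9, depth 1), Mona (id 14, depth 1).
Iteration 2: rows with boss_id in {8,9,14} -> Liam (id 10, depth 2).
Iteration 3: rows with boss_id in {10} -> Tom (id 12, depth 3), Carol (id 13, depth 3).
Iteration 4: no rows with boss_id in {12,13}; recursion stops.
SUM(depth) = 0 + 1 + 1 + 1 + 2 + 3 + 3 = 11.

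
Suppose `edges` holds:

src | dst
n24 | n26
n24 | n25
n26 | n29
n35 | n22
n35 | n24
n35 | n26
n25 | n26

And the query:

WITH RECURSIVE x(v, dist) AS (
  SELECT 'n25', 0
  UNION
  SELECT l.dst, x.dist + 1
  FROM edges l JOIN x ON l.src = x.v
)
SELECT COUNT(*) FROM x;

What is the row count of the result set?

3

Base: (n25, dist=0).
Iteration 1: edges from {n25} -> (n26, dist=1).
Iteration 2: edges from {n26} -> (n29, dist=2).
Iteration 3: no outgoing edges from {n29}; recursion stops.
Total rows emitted: 3.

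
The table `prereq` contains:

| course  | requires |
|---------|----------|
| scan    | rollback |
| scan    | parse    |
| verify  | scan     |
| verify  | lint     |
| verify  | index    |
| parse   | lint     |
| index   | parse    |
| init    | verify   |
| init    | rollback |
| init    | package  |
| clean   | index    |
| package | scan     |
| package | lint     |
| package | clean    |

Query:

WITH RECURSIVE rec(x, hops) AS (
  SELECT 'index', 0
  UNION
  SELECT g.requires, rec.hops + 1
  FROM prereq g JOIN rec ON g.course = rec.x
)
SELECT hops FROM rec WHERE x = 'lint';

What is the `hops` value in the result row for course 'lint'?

Base: (index, hops=0).
Iteration 1: edges from {index} -> (parse, hops=1).
Iteration 2: edges from {parse} -> (lint, hops=2).
Iteration 3: no outgoing edges from {lint}; recursion stops.

2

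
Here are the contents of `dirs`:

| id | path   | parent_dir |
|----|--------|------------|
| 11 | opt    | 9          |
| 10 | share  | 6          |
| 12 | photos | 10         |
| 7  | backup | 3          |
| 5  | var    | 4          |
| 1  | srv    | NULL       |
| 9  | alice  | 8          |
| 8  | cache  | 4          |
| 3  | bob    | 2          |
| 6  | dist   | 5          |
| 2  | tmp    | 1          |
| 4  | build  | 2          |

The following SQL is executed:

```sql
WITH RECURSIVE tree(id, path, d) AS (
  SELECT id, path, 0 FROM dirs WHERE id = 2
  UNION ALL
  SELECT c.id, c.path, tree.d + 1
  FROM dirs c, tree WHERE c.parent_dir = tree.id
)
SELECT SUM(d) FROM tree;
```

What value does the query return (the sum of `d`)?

27

Base: id=2 (tmp) at d 0.
Iteration 1: rows with parent_dir in {2} -> bob (id 3, d 1), build (id 4, d 1).
Iteration 2: rows with parent_dir in {3,4} -> var (id 5, d 2), backup (id 7, d 2), cache (id 8, d 2).
Iteration 3: rows with parent_dir in {5,7,8} -> dist (id 6, d 3), alice (id 9, d 3).
Iteration 4: rows with parent_dir in {6,9} -> share (id 10, d 4), opt (id 11, d 4).
Iteration 5: rows with parent_dir in {10,11} -> photos (id 12, d 5).
Iteration 6: no rows with parent_dir in {12}; recursion stops.
SUM(d) = 0 + 1 + 1 + 2 + 2 + 2 + 3 + 3 + 4 + 4 + 5 = 27.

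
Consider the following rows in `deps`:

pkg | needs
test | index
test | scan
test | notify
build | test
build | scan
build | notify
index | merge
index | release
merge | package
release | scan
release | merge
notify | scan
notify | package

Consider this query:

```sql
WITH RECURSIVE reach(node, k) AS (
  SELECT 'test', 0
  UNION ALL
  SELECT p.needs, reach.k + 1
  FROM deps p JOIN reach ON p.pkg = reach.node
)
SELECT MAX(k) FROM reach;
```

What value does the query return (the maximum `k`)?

Base: (test, k=0).
Iteration 1: edges from {test} -> (index, k=1), (notify, k=1), (scan, k=1).
Iteration 2: edges from {index,notify,scan} -> (merge, k=2), (package, k=2), (release, k=2), (scan, k=2).
Iteration 3: edges from {merge,package,release,scan} -> (merge, k=3), (package, k=3), (scan, k=3).
Iteration 4: edges from {merge,package,scan} -> (package, k=4).
Iteration 5: no outgoing edges from {package}; recursion stops.
k values: 0, 1, 1, 1, 2, 2, 2, 2, 3, 3, 3, 4; the maximum is 4.

4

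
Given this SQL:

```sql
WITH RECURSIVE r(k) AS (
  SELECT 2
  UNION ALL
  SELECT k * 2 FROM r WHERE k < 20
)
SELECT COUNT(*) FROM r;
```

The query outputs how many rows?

5

Base: k=2.
Iteration 1: 2 < 20 holds -> k = 2 * 2 = 4.
Iteration 2: 4 < 20 holds -> k = 4 * 2 = 8.
Iteration 3: 8 < 20 holds -> k = 8 * 2 = 16.
Iteration 4: 16 < 20 holds -> k = 16 * 2 = 32.
Iteration 5: 32 < 20 fails; recursion stops.
Total rows emitted: 5.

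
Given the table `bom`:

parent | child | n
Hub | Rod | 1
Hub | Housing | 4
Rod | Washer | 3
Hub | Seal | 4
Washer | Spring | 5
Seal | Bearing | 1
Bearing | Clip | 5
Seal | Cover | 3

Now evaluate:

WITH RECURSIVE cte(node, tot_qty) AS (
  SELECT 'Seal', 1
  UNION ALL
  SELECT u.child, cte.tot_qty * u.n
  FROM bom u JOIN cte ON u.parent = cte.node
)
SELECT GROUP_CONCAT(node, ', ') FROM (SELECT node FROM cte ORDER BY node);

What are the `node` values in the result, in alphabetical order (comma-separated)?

Base: (Seal, tot_qty=1).
Iteration 1: components of {Seal} -> Bearing = 1*1 = 1, Cover = 1*3 = 3.
Iteration 2: components of {Bearing,Cover} -> Clip = 1*5 = 5.
Iteration 3: no further components; recursion stops.

Bearing, Clip, Cover, Seal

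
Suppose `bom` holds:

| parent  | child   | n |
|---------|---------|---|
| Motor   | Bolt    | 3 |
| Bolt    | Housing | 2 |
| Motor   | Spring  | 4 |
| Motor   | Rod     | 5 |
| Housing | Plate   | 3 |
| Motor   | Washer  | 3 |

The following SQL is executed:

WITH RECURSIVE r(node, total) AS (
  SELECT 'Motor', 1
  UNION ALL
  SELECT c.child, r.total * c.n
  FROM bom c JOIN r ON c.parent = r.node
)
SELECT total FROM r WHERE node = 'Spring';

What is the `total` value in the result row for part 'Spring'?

4

Base: (Motor, total=1).
Iteration 1: components of {Motor} -> Bolt = 1*3 = 3, Rod = 1*5 = 5, Spring = 1*4 = 4, Washer = 1*3 = 3.
Iteration 2: components of {Bolt,Rod,Spring,Washer} -> Housing = 3*2 = 6.
Iteration 3: components of {Housing} -> Plate = 6*3 = 18.
Iteration 4: no further components; recursion stops.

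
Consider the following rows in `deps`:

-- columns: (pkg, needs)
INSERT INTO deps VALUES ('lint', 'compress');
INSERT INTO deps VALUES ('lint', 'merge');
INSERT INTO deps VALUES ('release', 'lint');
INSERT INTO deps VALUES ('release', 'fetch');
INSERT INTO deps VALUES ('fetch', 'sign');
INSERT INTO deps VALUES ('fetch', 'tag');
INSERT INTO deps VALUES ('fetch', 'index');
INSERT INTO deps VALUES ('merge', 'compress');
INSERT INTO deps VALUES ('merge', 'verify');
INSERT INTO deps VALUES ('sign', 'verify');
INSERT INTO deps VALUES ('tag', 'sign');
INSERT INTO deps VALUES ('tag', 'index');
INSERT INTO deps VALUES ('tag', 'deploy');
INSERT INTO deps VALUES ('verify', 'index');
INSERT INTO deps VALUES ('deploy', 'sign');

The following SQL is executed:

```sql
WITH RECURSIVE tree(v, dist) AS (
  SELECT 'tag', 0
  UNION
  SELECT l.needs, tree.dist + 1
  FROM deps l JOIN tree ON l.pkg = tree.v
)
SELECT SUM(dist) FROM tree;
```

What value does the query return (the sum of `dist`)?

Base: (tag, dist=0).
Iteration 1: edges from {tag} -> (deploy, dist=1), (index, dist=1), (sign, dist=1).
Iteration 2: edges from {deploy,index,sign} -> (sign, dist=2), (verify, dist=2).
Iteration 3: edges from {sign,verify} -> (index, dist=3), (verify, dist=3).
Iteration 4: edges from {index,verify} -> (index, dist=4).
Iteration 5: no outgoing edges from {index}; recursion stops.
SUM(dist) = 0 + 1 + 1 + 1 + 2 + 2 + 3 + 3 + 4 = 17.

17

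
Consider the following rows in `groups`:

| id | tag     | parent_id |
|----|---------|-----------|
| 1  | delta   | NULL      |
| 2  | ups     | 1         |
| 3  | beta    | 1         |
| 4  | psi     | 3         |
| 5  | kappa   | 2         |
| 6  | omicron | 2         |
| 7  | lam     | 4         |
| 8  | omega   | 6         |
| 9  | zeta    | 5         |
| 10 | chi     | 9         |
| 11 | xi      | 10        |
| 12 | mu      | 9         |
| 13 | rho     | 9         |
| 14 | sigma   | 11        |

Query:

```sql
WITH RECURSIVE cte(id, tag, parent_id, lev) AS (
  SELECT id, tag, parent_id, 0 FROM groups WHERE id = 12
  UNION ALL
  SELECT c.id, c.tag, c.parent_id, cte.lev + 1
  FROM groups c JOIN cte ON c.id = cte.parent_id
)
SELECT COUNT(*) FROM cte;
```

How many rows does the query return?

Base: id=12 (mu), parent_id=9, lev 0.
Iteration 1: join on id=9 -> zeta (id 9, parent_id=5, lev 1).
Iteration 2: join on id=5 -> kappa (id 5, parent_id=2, lev 2).
Iteration 3: join on id=2 -> ups (id 2, parent_id=1, lev 3).
Iteration 4: join on id=1 -> delta (id 1, parent_id=NULL, lev 4).
Iteration 5: parent_id is NULL; no match; recursion stops.
Total rows emitted: 5.

5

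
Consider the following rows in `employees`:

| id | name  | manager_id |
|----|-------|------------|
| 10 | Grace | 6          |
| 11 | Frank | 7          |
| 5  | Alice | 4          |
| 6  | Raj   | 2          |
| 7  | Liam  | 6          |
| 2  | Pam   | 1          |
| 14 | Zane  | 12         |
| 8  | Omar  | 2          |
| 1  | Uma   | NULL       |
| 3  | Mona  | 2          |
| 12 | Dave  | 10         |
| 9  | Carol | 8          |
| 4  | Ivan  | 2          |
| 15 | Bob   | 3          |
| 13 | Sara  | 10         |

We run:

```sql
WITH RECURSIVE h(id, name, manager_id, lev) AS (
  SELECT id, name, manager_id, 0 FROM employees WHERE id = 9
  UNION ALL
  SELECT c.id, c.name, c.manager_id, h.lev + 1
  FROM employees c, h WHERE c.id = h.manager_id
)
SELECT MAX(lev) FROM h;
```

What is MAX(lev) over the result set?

3

Base: id=9 (Carol), manager_id=8, lev 0.
Iteration 1: join on id=8 -> Omar (id 8, manager_id=2, lev 1).
Iteration 2: join on id=2 -> Pam (id 2, manager_id=1, lev 2).
Iteration 3: join on id=1 -> Uma (id 1, manager_id=NULL, lev 3).
Iteration 4: manager_id is NULL; no match; recursion stops.
lev values: 0, 1, 2, 3; the maximum is 3.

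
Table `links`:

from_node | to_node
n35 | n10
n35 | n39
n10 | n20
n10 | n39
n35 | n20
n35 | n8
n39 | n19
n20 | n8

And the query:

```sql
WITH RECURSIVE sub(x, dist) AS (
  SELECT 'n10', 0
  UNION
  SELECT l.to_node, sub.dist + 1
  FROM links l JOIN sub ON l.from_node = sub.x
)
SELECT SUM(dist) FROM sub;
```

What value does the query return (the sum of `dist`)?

6

Base: (n10, dist=0).
Iteration 1: edges from {n10} -> (n20, dist=1), (n39, dist=1).
Iteration 2: edges from {n20,n39} -> (n19, dist=2), (n8, dist=2).
Iteration 3: no outgoing edges from {n19,n8}; recursion stops.
SUM(dist) = 0 + 1 + 1 + 2 + 2 = 6.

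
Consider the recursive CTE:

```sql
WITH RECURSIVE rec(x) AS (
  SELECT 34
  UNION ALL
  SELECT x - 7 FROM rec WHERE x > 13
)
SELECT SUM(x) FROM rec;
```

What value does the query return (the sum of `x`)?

94

Base: x=34.
Iteration 1: 34 > 13 holds -> x = 34 - 7 = 27.
Iteration 2: 27 > 13 holds -> x = 27 - 7 = 20.
Iteration 3: 20 > 13 holds -> x = 20 - 7 = 13.
Iteration 4: 13 > 13 fails; recursion stops.
SUM(x) = 34 + 27 + 20 + 13 = 94.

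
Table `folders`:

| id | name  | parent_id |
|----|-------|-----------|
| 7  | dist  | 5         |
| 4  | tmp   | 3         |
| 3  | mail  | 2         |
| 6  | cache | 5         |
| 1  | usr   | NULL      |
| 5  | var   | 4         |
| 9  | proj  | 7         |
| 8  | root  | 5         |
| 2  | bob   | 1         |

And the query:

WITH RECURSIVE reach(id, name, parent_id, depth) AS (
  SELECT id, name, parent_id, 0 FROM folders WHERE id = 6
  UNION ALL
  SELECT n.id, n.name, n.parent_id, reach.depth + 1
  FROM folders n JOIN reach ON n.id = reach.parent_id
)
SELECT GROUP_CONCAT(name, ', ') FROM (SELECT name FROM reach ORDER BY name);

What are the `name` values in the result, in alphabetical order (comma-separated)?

bob, cache, mail, tmp, usr, var

Base: id=6 (cache), parent_id=5, depth 0.
Iteration 1: join on id=5 -> var (id 5, parent_id=4, depth 1).
Iteration 2: join on id=4 -> tmp (id 4, parent_id=3, depth 2).
Iteration 3: join on id=3 -> mail (id 3, parent_id=2, depth 3).
Iteration 4: join on id=2 -> bob (id 2, parent_id=1, depth 4).
Iteration 5: join on id=1 -> usr (id 1, parent_id=NULL, depth 5).
Iteration 6: parent_id is NULL; no match; recursion stops.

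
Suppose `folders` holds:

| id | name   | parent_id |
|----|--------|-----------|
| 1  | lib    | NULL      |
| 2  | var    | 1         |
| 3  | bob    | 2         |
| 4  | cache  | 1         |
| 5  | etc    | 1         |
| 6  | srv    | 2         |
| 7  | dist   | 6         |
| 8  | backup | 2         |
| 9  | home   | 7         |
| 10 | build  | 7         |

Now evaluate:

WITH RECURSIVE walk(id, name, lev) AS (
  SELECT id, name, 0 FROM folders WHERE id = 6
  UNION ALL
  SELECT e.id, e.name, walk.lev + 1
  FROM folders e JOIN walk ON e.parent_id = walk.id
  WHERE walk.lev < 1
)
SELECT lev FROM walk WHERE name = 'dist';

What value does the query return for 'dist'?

1

Base: id=6 (srv) at lev 0.
Iteration 1: rows with parent_id in {6} -> dist (id 7, lev 1).
Iteration 2: lev < 1 fails for all current rows; recursion stops.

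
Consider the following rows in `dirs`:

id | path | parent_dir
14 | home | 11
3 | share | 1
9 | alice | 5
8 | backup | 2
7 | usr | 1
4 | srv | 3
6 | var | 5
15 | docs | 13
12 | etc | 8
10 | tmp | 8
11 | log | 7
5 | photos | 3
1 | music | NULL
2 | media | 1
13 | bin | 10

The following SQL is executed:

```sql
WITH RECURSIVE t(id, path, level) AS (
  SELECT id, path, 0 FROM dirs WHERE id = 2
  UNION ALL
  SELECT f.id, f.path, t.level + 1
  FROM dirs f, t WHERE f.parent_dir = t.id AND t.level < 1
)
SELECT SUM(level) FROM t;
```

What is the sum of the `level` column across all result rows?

1

Base: id=2 (media) at level 0.
Iteration 1: rows with parent_dir in {2} -> backup (id 8, level 1).
Iteration 2: level < 1 fails for all current rows; recursion stops.
SUM(level) = 0 + 1 = 1.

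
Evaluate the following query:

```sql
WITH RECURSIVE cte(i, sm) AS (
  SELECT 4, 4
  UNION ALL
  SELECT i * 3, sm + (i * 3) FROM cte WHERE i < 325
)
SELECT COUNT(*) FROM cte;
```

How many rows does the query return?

Base: i=4, sm=4.
Iteration 1: 4 < 325 holds -> i = 4 * 3 = 12, sm = 4 + 12 = 16.
Iteration 2: 12 < 325 holds -> i = 12 * 3 = 36, sm = 16 + 36 = 52.
Iteration 3: 36 < 325 holds -> i = 36 * 3 = 108, sm = 52 + 108 = 160.
Iteration 4: 108 < 325 holds -> i = 108 * 3 = 324, sm = 160 + 324 = 484.
Iteration 5: 324 < 325 holds -> i = 324 * 3 = 972, sm = 484 + 972 = 1456.
Iteration 6: 972 < 325 fails; recursion stops.
Total rows emitted: 6.

6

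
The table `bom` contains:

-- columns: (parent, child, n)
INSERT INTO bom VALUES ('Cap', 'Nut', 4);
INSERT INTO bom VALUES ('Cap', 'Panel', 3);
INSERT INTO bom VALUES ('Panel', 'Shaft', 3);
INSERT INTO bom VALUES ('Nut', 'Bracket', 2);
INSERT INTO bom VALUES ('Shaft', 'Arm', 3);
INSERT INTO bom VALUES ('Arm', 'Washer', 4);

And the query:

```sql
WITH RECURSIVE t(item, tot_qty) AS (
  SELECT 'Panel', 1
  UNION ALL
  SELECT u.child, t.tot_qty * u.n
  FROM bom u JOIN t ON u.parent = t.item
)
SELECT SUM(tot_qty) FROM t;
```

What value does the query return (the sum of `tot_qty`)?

Base: (Panel, tot_qty=1).
Iteration 1: components of {Panel} -> Shaft = 1*3 = 3.
Iteration 2: components of {Shaft} -> Arm = 3*3 = 9.
Iteration 3: components of {Arm} -> Washer = 9*4 = 36.
Iteration 4: no further components; recursion stops.
SUM(tot_qty) = 1 + 3 + 9 + 36 = 49.

49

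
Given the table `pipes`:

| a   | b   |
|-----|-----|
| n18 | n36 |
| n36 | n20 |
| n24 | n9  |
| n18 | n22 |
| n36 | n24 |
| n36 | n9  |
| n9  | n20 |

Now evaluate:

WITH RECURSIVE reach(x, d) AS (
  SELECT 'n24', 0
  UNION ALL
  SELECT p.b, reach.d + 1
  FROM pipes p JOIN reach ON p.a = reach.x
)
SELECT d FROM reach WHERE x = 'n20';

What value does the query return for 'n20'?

2

Base: (n24, d=0).
Iteration 1: edges from {n24} -> (n9, d=1).
Iteration 2: edges from {n9} -> (n20, d=2).
Iteration 3: no outgoing edges from {n20}; recursion stops.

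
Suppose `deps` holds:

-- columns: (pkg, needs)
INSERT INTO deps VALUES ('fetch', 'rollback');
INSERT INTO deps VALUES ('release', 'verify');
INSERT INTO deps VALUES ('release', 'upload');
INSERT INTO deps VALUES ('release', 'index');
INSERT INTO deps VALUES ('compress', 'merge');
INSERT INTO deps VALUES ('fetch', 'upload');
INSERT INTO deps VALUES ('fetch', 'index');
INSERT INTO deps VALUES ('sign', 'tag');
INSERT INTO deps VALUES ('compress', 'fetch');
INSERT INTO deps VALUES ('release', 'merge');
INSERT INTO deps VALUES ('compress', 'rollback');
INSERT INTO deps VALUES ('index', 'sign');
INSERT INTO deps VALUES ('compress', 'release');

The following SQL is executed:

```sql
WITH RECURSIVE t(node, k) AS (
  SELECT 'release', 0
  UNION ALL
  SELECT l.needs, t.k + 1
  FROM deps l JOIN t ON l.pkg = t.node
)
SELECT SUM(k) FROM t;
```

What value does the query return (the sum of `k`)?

Base: (release, k=0).
Iteration 1: edges from {release} -> (index, k=1), (merge, k=1), (upload, k=1), (verify, k=1).
Iteration 2: edges from {index,merge,upload,verify} -> (sign, k=2).
Iteration 3: edges from {sign} -> (tag, k=3).
Iteration 4: no outgoing edges from {tag}; recursion stops.
SUM(k) = 0 + 1 + 1 + 1 + 1 + 2 + 3 = 9.

9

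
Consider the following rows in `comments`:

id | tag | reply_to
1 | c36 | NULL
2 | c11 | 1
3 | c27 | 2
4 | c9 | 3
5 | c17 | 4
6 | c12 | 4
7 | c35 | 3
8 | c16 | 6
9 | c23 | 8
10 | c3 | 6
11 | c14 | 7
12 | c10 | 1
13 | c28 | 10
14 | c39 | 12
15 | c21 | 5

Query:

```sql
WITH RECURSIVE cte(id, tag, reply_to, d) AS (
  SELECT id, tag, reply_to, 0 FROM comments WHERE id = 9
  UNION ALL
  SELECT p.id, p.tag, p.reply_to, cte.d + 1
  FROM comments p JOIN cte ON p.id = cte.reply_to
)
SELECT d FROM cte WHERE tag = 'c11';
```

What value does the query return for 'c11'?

Base: id=9 (c23), reply_to=8, d 0.
Iteration 1: join on id=8 -> c16 (id 8, reply_to=6, d 1).
Iteration 2: join on id=6 -> c12 (id 6, reply_to=4, d 2).
Iteration 3: join on id=4 -> c9 (id 4, reply_to=3, d 3).
Iteration 4: join on id=3 -> c27 (id 3, reply_to=2, d 4).
Iteration 5: join on id=2 -> c11 (id 2, reply_to=1, d 5).
Iteration 6: join on id=1 -> c36 (id 1, reply_to=NULL, d 6).
Iteration 7: reply_to is NULL; no match; recursion stops.

5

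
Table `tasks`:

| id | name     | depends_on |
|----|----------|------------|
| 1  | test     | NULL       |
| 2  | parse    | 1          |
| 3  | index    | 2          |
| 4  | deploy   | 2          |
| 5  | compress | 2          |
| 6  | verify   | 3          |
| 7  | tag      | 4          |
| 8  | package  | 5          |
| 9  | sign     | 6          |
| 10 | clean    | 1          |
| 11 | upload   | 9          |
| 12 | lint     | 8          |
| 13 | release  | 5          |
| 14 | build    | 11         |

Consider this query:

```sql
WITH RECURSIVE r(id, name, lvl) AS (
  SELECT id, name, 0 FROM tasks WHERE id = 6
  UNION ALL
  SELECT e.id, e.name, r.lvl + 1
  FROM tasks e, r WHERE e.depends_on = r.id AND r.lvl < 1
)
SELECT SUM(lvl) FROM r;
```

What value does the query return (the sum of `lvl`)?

1

Base: id=6 (verify) at lvl 0.
Iteration 1: rows with depends_on in {6} -> sign (id 9, lvl 1).
Iteration 2: lvl < 1 fails for all current rows; recursion stops.
SUM(lvl) = 0 + 1 = 1.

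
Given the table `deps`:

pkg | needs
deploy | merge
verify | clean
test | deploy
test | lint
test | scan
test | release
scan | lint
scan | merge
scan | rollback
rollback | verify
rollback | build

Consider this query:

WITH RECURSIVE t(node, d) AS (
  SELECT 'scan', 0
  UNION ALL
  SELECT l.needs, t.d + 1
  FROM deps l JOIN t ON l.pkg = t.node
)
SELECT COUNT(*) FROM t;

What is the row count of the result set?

7

Base: (scan, d=0).
Iteration 1: edges from {scan} -> (lint, d=1), (merge, d=1), (rollback, d=1).
Iteration 2: edges from {lint,merge,rollback} -> (build, d=2), (verify, d=2).
Iteration 3: edges from {build,verify} -> (clean, d=3).
Iteration 4: no outgoing edges from {clean}; recursion stops.
Total rows emitted: 7.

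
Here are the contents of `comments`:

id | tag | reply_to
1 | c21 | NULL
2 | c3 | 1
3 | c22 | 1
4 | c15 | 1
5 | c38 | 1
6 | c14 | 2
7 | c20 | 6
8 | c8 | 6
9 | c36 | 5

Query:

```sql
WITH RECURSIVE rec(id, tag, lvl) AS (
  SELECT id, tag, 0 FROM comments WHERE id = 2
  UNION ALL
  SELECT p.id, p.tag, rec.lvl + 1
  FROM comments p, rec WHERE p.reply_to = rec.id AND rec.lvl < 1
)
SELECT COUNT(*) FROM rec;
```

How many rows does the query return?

2

Base: id=2 (c3) at lvl 0.
Iteration 1: rows with reply_to in {2} -> c14 (id 6, lvl 1).
Iteration 2: lvl < 1 fails for all current rows; recursion stops.
Total rows emitted: 2.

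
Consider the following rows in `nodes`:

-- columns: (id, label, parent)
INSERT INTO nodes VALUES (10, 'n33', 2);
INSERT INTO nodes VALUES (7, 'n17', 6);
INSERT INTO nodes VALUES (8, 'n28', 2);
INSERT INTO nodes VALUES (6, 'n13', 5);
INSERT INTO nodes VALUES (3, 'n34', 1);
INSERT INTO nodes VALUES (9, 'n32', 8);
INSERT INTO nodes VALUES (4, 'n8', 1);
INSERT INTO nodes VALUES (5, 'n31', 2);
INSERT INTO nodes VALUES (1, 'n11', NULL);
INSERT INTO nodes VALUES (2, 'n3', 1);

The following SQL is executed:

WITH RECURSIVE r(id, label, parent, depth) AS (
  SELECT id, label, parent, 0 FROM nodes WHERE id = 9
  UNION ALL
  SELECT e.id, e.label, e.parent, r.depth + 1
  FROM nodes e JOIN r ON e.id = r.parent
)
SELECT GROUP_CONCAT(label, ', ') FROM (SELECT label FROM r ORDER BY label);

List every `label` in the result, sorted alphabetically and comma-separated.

Base: id=9 (n32), parent=8, depth 0.
Iteration 1: join on id=8 -> n28 (id 8, parent=2, depth 1).
Iteration 2: join on id=2 -> n3 (id 2, parent=1, depth 2).
Iteration 3: join on id=1 -> n11 (id 1, parent=NULL, depth 3).
Iteration 4: parent is NULL; no match; recursion stops.

n11, n28, n3, n32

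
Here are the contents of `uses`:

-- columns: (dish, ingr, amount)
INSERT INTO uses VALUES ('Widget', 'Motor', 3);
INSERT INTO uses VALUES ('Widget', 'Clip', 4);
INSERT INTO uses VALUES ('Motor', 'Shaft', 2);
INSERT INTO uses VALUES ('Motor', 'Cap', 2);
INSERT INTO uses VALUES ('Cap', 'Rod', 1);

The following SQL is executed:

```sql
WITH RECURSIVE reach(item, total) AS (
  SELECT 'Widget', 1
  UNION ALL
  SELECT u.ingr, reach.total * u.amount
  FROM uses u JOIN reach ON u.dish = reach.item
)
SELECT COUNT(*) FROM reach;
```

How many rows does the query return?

6

Base: (Widget, total=1).
Iteration 1: components of {Widget} -> Clip = 1*4 = 4, Motor = 1*3 = 3.
Iteration 2: components of {Clip,Motor} -> Cap = 3*2 = 6, Shaft = 3*2 = 6.
Iteration 3: components of {Cap,Shaft} -> Rod = 6*1 = 6.
Iteration 4: no further components; recursion stops.
Total rows emitted: 6.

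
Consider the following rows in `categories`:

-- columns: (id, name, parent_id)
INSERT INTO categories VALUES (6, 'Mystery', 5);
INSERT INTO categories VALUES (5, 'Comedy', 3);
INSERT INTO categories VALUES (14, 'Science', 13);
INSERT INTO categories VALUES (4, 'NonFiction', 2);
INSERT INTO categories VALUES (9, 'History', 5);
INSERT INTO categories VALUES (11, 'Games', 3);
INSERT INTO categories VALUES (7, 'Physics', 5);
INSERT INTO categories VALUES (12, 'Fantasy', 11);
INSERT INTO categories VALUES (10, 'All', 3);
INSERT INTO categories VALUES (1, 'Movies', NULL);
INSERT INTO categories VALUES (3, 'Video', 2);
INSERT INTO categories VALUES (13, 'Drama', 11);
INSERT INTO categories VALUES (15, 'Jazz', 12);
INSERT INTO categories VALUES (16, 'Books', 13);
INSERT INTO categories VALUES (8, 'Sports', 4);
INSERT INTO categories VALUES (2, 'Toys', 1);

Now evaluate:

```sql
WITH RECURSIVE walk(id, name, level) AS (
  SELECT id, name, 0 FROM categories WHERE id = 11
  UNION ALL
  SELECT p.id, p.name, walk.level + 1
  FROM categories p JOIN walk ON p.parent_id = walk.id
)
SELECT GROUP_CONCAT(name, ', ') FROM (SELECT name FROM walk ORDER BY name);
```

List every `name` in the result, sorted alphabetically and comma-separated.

Base: id=11 (Games) at level 0.
Iteration 1: rows with parent_id in {11} -> Fantasy (id 12, level 1), Drama (id 13, level 1).
Iteration 2: rows with parent_id in {12,13} -> Science (id 14, level 2), Jazz (id 15, level 2), Books (id 16, level 2).
Iteration 3: no rows with parent_id in {14,15,16}; recursion stops.

Books, Drama, Fantasy, Games, Jazz, Science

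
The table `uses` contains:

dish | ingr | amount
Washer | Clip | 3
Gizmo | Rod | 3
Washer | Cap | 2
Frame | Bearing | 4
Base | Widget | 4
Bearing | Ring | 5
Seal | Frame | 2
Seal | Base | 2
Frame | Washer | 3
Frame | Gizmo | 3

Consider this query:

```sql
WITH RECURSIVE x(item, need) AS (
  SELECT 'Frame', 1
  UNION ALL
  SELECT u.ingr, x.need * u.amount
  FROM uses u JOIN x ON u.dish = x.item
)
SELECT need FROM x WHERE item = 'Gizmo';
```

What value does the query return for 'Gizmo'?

Base: (Frame, need=1).
Iteration 1: components of {Frame} -> Bearing = 1*4 = 4, Gizmo = 1*3 = 3, Washer = 1*3 = 3.
Iteration 2: components of {Bearing,Gizmo,Washer} -> Cap = 3*2 = 6, Clip = 3*3 = 9, Ring = 4*5 = 20, Rod = 3*3 = 9.
Iteration 3: no further components; recursion stops.

3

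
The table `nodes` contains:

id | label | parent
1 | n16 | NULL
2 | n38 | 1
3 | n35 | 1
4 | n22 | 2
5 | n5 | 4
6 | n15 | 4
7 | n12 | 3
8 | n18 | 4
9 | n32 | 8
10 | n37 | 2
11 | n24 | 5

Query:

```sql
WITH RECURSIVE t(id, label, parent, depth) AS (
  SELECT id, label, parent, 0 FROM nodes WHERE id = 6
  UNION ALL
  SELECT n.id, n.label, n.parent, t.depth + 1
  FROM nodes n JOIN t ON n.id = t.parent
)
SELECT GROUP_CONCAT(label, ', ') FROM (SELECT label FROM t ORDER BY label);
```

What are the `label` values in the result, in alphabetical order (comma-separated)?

n15, n16, n22, n38

Base: id=6 (n15), parent=4, depth 0.
Iteration 1: join on id=4 -> n22 (id 4, parent=2, depth 1).
Iteration 2: join on id=2 -> n38 (id 2, parent=1, depth 2).
Iteration 3: join on id=1 -> n16 (id 1, parent=NULL, depth 3).
Iteration 4: parent is NULL; no match; recursion stops.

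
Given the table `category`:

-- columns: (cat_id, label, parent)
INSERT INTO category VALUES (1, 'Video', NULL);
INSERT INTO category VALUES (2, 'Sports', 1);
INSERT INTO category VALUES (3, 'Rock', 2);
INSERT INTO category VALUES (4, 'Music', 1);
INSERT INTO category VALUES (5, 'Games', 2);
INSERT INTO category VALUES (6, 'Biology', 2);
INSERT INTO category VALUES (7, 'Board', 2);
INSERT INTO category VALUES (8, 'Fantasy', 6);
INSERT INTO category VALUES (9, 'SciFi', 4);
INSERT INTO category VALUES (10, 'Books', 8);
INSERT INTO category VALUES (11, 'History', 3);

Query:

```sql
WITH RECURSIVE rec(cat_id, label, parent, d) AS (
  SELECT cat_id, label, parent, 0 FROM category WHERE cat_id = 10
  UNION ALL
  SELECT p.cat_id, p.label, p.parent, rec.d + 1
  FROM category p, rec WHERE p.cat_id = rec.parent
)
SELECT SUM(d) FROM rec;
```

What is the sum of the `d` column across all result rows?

10

Base: cat_id=10 (Books), parent=8, d 0.
Iteration 1: join on cat_id=8 -> Fantasy (id 8, parent=6, d 1).
Iteration 2: join on cat_id=6 -> Biology (id 6, parent=2, d 2).
Iteration 3: join on cat_id=2 -> Sports (id 2, parent=1, d 3).
Iteration 4: join on cat_id=1 -> Video (id 1, parent=NULL, d 4).
Iteration 5: parent is NULL; no match; recursion stops.
SUM(d) = 0 + 1 + 2 + 3 + 4 = 10.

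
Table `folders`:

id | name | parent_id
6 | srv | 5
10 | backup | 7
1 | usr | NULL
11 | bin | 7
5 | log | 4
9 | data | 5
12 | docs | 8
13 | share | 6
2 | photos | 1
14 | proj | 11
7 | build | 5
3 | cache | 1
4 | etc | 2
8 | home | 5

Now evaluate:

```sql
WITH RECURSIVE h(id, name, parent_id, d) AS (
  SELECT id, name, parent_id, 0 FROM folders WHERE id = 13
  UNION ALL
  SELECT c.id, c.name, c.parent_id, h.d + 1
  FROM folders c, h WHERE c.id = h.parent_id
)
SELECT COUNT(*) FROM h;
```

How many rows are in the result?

Base: id=13 (share), parent_id=6, d 0.
Iteration 1: join on id=6 -> srv (id 6, parent_id=5, d 1).
Iteration 2: join on id=5 -> log (id 5, parent_id=4, d 2).
Iteration 3: join on id=4 -> etc (id 4, parent_id=2, d 3).
Iteration 4: join on id=2 -> photos (id 2, parent_id=1, d 4).
Iteration 5: join on id=1 -> usr (id 1, parent_id=NULL, d 5).
Iteration 6: parent_id is NULL; no match; recursion stops.
Total rows emitted: 6.

6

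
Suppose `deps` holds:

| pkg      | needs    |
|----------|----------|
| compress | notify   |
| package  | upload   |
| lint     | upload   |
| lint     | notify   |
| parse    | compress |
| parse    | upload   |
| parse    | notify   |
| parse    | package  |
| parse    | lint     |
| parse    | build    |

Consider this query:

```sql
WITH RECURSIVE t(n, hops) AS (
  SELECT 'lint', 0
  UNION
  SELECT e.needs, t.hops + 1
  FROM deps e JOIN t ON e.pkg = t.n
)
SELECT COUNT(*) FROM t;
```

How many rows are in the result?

3

Base: (lint, hops=0).
Iteration 1: edges from {lint} -> (notify, hops=1), (upload, hops=1).
Iteration 2: no outgoing edges from {notify,upload}; recursion stops.
Total rows emitted: 3.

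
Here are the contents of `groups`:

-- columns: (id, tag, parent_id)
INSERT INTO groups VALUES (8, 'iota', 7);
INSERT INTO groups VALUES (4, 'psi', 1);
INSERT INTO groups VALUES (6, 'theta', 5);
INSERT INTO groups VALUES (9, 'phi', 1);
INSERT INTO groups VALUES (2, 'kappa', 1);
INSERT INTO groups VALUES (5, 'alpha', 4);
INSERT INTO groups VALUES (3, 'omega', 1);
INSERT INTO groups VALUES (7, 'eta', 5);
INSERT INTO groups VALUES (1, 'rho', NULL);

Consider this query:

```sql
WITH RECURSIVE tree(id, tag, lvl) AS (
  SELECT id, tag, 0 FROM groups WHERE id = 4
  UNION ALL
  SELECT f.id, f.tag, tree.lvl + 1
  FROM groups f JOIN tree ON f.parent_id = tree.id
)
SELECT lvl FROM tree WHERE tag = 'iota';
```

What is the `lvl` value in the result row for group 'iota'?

3

Base: id=4 (psi) at lvl 0.
Iteration 1: rows with parent_id in {4} -> alpha (id 5, lvl 1).
Iteration 2: rows with parent_id in {5} -> theta (id 6, lvl 2), eta (id 7, lvl 2).
Iteration 3: rows with parent_id in {6,7} -> iota (id 8, lvl 3).
Iteration 4: no rows with parent_id in {8}; recursion stops.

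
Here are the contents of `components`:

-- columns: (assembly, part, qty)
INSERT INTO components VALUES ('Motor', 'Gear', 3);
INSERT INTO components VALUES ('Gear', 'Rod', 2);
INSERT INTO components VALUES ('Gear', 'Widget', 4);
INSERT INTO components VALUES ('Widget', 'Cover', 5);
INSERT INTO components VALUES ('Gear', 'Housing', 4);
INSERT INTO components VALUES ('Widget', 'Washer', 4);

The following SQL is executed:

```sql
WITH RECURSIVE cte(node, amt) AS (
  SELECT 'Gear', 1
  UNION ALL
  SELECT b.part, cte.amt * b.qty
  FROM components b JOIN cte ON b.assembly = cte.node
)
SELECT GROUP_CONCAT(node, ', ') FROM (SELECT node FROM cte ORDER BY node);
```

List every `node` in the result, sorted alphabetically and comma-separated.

Base: (Gear, amt=1).
Iteration 1: components of {Gear} -> Housing = 1*4 = 4, Rod = 1*2 = 2, Widget = 1*4 = 4.
Iteration 2: components of {Housing,Rod,Widget} -> Cover = 4*5 = 20, Washer = 4*4 = 16.
Iteration 3: no further components; recursion stops.

Cover, Gear, Housing, Rod, Washer, Widget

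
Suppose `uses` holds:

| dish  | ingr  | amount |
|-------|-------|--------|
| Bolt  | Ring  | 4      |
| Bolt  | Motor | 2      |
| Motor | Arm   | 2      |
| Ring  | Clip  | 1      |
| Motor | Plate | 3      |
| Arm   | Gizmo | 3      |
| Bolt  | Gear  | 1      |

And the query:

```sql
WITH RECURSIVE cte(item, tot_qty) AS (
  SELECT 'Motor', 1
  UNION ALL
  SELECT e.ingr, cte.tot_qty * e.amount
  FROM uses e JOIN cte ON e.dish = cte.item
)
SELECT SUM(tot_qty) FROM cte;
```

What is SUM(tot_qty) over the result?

12

Base: (Motor, tot_qty=1).
Iteration 1: components of {Motor} -> Arm = 1*2 = 2, Plate = 1*3 = 3.
Iteration 2: components of {Arm,Plate} -> Gizmo = 2*3 = 6.
Iteration 3: no further components; recursion stops.
SUM(tot_qty) = 1 + 2 + 3 + 6 = 12.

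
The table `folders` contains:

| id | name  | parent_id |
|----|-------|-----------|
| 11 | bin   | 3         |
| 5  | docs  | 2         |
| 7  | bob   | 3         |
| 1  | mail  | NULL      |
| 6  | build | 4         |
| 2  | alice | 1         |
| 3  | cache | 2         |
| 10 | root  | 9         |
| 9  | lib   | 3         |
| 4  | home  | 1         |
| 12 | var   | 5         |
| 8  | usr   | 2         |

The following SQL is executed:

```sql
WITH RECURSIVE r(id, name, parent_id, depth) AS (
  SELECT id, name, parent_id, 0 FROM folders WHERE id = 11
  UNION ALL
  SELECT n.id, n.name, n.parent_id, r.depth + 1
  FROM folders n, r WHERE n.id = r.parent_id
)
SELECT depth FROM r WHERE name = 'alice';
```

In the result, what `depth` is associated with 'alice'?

2

Base: id=11 (bin), parent_id=3, depth 0.
Iteration 1: join on id=3 -> cache (id 3, parent_id=2, depth 1).
Iteration 2: join on id=2 -> alice (id 2, parent_id=1, depth 2).
Iteration 3: join on id=1 -> mail (id 1, parent_id=NULL, depth 3).
Iteration 4: parent_id is NULL; no match; recursion stops.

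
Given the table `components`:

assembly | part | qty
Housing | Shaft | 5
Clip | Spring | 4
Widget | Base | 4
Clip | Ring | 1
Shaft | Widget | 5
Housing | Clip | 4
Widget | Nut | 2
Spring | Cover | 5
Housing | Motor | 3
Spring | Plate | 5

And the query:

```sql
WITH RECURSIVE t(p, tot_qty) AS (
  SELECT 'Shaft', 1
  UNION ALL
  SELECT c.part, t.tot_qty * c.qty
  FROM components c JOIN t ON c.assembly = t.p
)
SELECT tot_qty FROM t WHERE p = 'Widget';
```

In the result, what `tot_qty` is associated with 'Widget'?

5

Base: (Shaft, tot_qty=1).
Iteration 1: components of {Shaft} -> Widget = 1*5 = 5.
Iteration 2: components of {Widget} -> Base = 5*4 = 20, Nut = 5*2 = 10.
Iteration 3: no further components; recursion stops.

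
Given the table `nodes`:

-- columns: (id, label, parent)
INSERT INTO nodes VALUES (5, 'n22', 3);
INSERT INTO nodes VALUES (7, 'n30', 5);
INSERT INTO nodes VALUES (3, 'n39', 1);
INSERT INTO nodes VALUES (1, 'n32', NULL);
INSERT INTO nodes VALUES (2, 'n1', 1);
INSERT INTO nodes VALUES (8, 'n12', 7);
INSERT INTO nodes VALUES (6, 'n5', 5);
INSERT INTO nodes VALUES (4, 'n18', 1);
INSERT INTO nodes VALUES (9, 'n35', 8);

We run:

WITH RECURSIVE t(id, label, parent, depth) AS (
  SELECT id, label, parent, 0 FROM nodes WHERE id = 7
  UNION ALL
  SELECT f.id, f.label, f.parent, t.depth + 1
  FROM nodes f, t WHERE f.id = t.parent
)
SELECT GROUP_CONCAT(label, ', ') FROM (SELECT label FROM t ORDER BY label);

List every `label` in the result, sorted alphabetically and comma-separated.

n22, n30, n32, n39

Base: id=7 (n30), parent=5, depth 0.
Iteration 1: join on id=5 -> n22 (id 5, parent=3, depth 1).
Iteration 2: join on id=3 -> n39 (id 3, parent=1, depth 2).
Iteration 3: join on id=1 -> n32 (id 1, parent=NULL, depth 3).
Iteration 4: parent is NULL; no match; recursion stops.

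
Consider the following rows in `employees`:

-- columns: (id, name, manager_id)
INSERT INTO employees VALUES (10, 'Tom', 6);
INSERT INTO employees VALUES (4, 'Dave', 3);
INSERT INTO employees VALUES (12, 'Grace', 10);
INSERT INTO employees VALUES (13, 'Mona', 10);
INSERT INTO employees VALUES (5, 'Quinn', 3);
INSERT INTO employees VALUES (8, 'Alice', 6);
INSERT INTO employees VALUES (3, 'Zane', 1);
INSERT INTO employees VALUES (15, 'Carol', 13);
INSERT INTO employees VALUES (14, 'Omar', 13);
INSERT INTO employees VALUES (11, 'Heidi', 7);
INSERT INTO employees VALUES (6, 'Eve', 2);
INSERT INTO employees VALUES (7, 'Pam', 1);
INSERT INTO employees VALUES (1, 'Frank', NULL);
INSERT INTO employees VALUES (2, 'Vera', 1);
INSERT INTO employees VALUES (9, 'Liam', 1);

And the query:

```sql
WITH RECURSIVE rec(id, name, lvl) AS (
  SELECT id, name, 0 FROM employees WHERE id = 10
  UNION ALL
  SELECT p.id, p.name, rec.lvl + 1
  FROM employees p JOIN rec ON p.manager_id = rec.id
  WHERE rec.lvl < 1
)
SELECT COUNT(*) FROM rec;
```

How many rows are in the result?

Base: id=10 (Tom) at lvl 0.
Iteration 1: rows with manager_id in {10} -> Grace (id 12, lvl 1), Mona (id 13, lvl 1).
Iteration 2: lvl < 1 fails for all current rows; recursion stops.
Total rows emitted: 3.

3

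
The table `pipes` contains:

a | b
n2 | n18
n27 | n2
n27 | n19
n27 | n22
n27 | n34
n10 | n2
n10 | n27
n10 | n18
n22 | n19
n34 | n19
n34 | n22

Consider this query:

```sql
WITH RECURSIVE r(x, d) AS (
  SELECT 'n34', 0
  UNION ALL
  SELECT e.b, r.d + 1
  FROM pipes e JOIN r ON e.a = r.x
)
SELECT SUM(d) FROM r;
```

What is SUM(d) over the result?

4

Base: (n34, d=0).
Iteration 1: edges from {n34} -> (n19, d=1), (n22, d=1).
Iteration 2: edges from {n19,n22} -> (n19, d=2).
Iteration 3: no outgoing edges from {n19}; recursion stops.
SUM(d) = 0 + 1 + 1 + 2 = 4.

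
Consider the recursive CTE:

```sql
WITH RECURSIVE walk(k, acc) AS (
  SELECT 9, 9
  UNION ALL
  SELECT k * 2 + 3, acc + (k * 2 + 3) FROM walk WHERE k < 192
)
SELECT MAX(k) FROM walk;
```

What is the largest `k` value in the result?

Base: k=9, acc=9.
Iteration 1: 9 < 192 holds -> k = 9 * 2 + 3 = 21, acc = 9 + 21 = 30.
Iteration 2: 21 < 192 holds -> k = 21 * 2 + 3 = 45, acc = 30 + 45 = 75.
Iteration 3: 45 < 192 holds -> k = 45 * 2 + 3 = 93, acc = 75 + 93 = 168.
Iteration 4: 93 < 192 holds -> k = 93 * 2 + 3 = 189, acc = 168 + 189 = 357.
Iteration 5: 189 < 192 holds -> k = 189 * 2 + 3 = 381, acc = 357 + 381 = 738.
Iteration 6: 381 < 192 fails; recursion stops.
k values: 9, 21, 45, 93, 189, 381; the maximum is 381.

381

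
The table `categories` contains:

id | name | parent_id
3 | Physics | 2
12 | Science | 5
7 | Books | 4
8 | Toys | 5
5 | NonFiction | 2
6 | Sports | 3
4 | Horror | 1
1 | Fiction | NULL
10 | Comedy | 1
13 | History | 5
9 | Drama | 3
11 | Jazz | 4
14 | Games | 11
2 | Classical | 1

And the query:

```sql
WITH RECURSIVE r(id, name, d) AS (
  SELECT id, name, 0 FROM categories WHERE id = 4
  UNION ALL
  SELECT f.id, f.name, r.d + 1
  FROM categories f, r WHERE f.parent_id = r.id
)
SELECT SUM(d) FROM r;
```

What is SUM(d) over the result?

Base: id=4 (Horror) at d 0.
Iteration 1: rows with parent_id in {4} -> Books (id 7, d 1), Jazz (id 11, d 1).
Iteration 2: rows with parent_id in {7,11} -> Games (id 14, d 2).
Iteration 3: no rows with parent_id in {14}; recursion stops.
SUM(d) = 0 + 1 + 1 + 2 = 4.

4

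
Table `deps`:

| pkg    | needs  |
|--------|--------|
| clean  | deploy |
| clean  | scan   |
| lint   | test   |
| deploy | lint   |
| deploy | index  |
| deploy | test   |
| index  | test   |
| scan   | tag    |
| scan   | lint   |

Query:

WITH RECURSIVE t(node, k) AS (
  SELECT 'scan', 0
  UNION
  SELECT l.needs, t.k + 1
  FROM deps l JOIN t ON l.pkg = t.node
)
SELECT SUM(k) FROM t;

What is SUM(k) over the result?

4

Base: (scan, k=0).
Iteration 1: edges from {scan} -> (lint, k=1), (tag, k=1).
Iteration 2: edges from {lint,tag} -> (test, k=2).
Iteration 3: no outgoing edges from {test}; recursion stops.
SUM(k) = 0 + 1 + 1 + 2 = 4.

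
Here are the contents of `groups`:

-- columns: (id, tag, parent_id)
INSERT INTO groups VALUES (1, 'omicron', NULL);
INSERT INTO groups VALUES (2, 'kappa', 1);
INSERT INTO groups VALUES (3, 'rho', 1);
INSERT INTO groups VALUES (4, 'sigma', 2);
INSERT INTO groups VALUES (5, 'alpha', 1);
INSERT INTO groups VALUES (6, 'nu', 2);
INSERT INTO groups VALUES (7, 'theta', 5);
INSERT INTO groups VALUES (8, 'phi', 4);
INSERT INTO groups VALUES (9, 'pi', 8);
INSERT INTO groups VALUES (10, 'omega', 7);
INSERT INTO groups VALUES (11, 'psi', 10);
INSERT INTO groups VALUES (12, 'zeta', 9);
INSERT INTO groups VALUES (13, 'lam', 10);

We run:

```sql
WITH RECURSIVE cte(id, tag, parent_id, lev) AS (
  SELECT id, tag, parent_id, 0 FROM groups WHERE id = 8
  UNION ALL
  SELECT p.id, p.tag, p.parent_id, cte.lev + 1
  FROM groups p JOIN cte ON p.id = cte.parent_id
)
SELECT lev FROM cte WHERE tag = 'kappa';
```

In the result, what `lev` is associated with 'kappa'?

Base: id=8 (phi), parent_id=4, lev 0.
Iteration 1: join on id=4 -> sigma (id 4, parent_id=2, lev 1).
Iteration 2: join on id=2 -> kappa (id 2, parent_id=1, lev 2).
Iteration 3: join on id=1 -> omicron (id 1, parent_id=NULL, lev 3).
Iteration 4: parent_id is NULL; no match; recursion stops.

2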